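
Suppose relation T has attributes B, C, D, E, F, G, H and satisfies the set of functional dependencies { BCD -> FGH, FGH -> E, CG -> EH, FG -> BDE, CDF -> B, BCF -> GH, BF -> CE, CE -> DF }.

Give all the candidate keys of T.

{B, F}⁺: BF→CE adds C, E; CE→DF adds D; BCD→FGH adds G, H → {B, C, D, E, F, G, H}. Minimal: {F}⁺ = {F}; {B}⁺ = {B} — none reach the full schema.
{C, E}⁺: CE→DF adds D, F; CDF→B adds B; BCF→GH adds G, H → {B, C, D, E, F, G, H}. Minimal: {E}⁺ = {E}; {C}⁺ = {C} — none reach the full schema.
{C, G}⁺: CG→EH adds E, H; CE→DF adds D, F; FG→BDE adds B → {B, C, D, E, F, G, H}. Minimal: {G}⁺ = {G}; {C}⁺ = {C} — none reach the full schema.
{F, G}⁺: FG→BDE adds B, D, E; BF→CE adds C; BCD→FGH adds H → {B, C, D, E, F, G, H}. Minimal: {G}⁺ = {G}; {F}⁺ = {F} — none reach the full schema.
{B, C, D}⁺: BCD→FGH adds F, G, H; FGH→E adds E → {B, C, D, E, F, G, H}. Minimal: {C, D}⁺ = {C, D}; {B, D}⁺ = {B, D}; {B, C}⁺ = {B, C} — none reach the full schema.
{C, D, F}⁺: CDF→B adds B; BCF→GH adds G, H; BF→CE adds E → {B, C, D, E, F, G, H}. Minimal: {D, F}⁺ = {D, F}; {C, F}⁺ = {C, F}; {C, D}⁺ = {C, D} — none reach the full schema.
Any other superkey contains one of these as a subset, so there are no further candidate keys.

(B, F), (C, E), (C, G), (F, G), (B, C, D), (C, D, F)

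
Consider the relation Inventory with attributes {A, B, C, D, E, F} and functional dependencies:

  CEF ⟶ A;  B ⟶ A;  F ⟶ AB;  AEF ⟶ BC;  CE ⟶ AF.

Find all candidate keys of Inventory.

{C, D, E}; {D, E, F}

Attributes D, E never appear on any right-hand side, so every candidate key must contain {D, E}.
{D, E}⁺ = {D, E}, which is not all of the schema, so we must add further attributes.
{C, D, E}⁺: CE→AF adds A, F; F→AB adds B → {A, B, C, D, E, F}. Minimal: {D, E}⁺ = {D, E}; {C, E}⁺ = {A, B, C, E, F}; {C, D}⁺ = {C, D} — none reach the full schema.
{D, E, F}⁺: F→AB adds A, B; AEF→BC adds C → {A, B, C, D, E, F}. Minimal: {E, F}⁺ = {A, B, C, E, F}; {D, F}⁺ = {A, B, D, F}; {D, E}⁺ = {D, E} — none reach the full schema.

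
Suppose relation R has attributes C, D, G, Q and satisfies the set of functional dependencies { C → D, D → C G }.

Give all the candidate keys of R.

(C, Q), (D, Q)

Attribute Q never appears on the right-hand side of any dependency, so Q must belong to every candidate key.
{Q}⁺ = {Q}, which is not all of the schema, so we must add further attributes.
{C, Q}⁺: C→D adds D; D→CG adds G → {C, D, G, Q}. Minimal: {Q}⁺ = {Q}; {C}⁺ = {C, D, G} — none reach the full schema.
{D, Q}⁺: D→CG adds C, G → {C, D, G, Q}. Minimal: {Q}⁺ = {Q}; {D}⁺ = {C, D, G} — none reach the full schema.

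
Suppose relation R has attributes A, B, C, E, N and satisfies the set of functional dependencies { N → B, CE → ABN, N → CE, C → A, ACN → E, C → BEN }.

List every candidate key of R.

{C}⁺: C→A adds A; C→BEN adds B, E, N → {A, B, C, E, N}.
{N}⁺: N→B adds B; N→CE adds C, E; C→A adds A → {A, B, C, E, N}.

(C), (N)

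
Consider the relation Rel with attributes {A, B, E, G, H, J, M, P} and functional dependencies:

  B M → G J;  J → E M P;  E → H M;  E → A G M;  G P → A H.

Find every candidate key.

{B, E}, {B, J}, {B, M}

Attribute B never appears on the right-hand side of any dependency, so B must belong to every candidate key.
{B}⁺ = {B}, which is not all of the schema, so we must add further attributes.
{B, E}⁺: E→HM adds H, M; E→AGM adds A, G; BM→GJ adds J; J→EMP adds P → {A, B, E, G, H, J, M, P}. Minimal: {E}⁺ = {A, E, G, H, M}; {B}⁺ = {B} — none reach the full schema.
{B, J}⁺: J→EMP adds E, M, P; E→HM adds H; E→AGM adds A, G → {A, B, E, G, H, J, M, P}. Minimal: {J}⁺ = {A, E, G, H, J, M, P}; {B}⁺ = {B} — none reach the full schema.
{B, M}⁺: BM→GJ adds G, J; J→EMP adds E, P; E→HM adds H; E→AGM adds A → {A, B, E, G, H, J, M, P}. Minimal: {M}⁺ = {M}; {B}⁺ = {B} — none reach the full schema.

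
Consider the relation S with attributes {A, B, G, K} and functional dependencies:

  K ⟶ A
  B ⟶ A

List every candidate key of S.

Attributes B, G, K never appear on any right-hand side, so every candidate key must contain {B, G, K}.
{B, G, K}⁺ = {A, B, G, K}, which is all of the schema, so {B, G, K} is the only candidate key.

{B, G, K}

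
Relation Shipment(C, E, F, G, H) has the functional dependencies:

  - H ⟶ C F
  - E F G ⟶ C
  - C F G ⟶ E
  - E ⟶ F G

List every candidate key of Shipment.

Attribute H never appears on the right-hand side of any dependency, so H must belong to every candidate key.
{H}⁺ = {C, F, H}, which is not all of the schema, so we must add further attributes.
{E, H}⁺: H→CF adds C, F; E→FG adds G → {C, E, F, G, H}. Minimal: {H}⁺ = {C, F, H}; {E}⁺ = {C, E, F, G} — none reach the full schema.
{G, H}⁺: H→CF adds C, F; CFG→E adds E → {C, E, F, G, H}. Minimal: {H}⁺ = {C, F, H}; {G}⁺ = {G} — none reach the full schema.

(E, H); (G, H)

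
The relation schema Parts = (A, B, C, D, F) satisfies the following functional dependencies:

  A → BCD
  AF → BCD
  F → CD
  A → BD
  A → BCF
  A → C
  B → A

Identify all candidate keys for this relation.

{A}⁺: A→BCD adds B, C, D; A→BCF adds F → {A, B, C, D, F}.
{B}⁺: B→A adds A; A→BCD adds C, D; A→BCF adds F → {A, B, C, D, F}.

A; B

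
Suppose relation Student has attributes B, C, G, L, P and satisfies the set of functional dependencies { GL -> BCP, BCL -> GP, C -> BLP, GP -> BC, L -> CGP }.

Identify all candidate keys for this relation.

{C}⁺: C→BLP adds B, L, P; L→CGP adds G → {B, C, G, L, P}.
{L}⁺: L→CGP adds C, G, P; GL→BCP adds B → {B, C, G, L, P}.
{G, P}⁺: GP→BC adds B, C; C→BLP adds L → {B, C, G, L, P}. Minimal: {P}⁺ = {P}; {G}⁺ = {G} — none reach the full schema.
Any other superkey contains one of these as a subset, so there are no further candidate keys.

C, L, GP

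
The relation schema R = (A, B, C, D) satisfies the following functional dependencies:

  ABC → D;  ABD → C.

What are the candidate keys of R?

(A, B, C); (A, B, D)

{A, B, C}⁺: ABC→D adds D → {A, B, C, D}. Minimal: {B, C}⁺ = {B, C}; {A, C}⁺ = {A, C}; {A, B}⁺ = {A, B} — none reach the full schema.
{A, B, D}⁺: ABD→C adds C → {A, B, C, D}. Minimal: {B, D}⁺ = {B, D}; {A, D}⁺ = {A, D}; {A, B}⁺ = {A, B} — none reach the full schema.
Any other superkey contains one of these as a subset, so there are no further candidate keys.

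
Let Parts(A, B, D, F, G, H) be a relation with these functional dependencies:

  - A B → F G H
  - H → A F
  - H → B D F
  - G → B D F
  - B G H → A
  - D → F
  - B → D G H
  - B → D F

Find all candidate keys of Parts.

{B}, {G}, {H}

{B}⁺: B→DGH adds D, G, H; B→DF adds F; H→AF adds A → {A, B, D, F, G, H}.
{G}⁺: G→BDF adds B, D, F; B→DGH adds H; H→AF adds A → {A, B, D, F, G, H}.
{H}⁺: H→AF adds A, F; H→BDF adds B, D; B→DGH adds G → {A, B, D, F, G, H}.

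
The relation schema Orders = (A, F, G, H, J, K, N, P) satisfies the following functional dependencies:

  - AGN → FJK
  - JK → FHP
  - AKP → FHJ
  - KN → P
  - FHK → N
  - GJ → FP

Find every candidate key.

Attributes A, G never appear on any right-hand side, so every candidate key must contain {A, G}.
{A, G}⁺ = {A, G}, which is not all of the schema, so we must add further attributes.
{A, G, N}⁺: AGN→FJK adds F, J, K; JK→FHP adds H, P → {A, F, G, H, J, K, N, P}. Minimal: {G, N}⁺ = {G, N}; {A, N}⁺ = {A, N}; {A, G}⁺ = {A, G} — none reach the full schema.
{A, G, J, K}⁺: JK→FHP adds F, H, P; FHK→N adds N → {A, F, G, H, J, K, N, P}. Minimal: {G, J, K}⁺ = {F, G, H, J, K, N, P}; {A, J, K}⁺ = {A, F, H, J, K, N, P}; {A, G, K}⁺ = {A, G, K}; … — none reach the full schema.
{A, G, K, P}⁺: AKP→FHJ adds F, H, J; FHK→N adds N → {A, F, G, H, J, K, N, P}. Minimal: {G, K, P}⁺ = {G, K, P}; {A, K, P}⁺ = {A, F, H, J, K, N, P}; {A, G, P}⁺ = {A, G, P}; … — none reach the full schema.
{A, F, G, H, K}⁺: FHK→N adds N; AGN→FJK adds J; JK→FHP adds P → {A, F, G, H, J, K, N, P}. Minimal: {F, G, H, K}⁺ = {F, G, H, K, N, P}; {A, G, H, K}⁺ = {A, G, H, K}; {A, F, H, K}⁺ = {A, F, H, J, K, N, P}; … — none reach the full schema.

(A, G, N), (A, G, J, K), (A, G, K, P), (A, F, G, H, K)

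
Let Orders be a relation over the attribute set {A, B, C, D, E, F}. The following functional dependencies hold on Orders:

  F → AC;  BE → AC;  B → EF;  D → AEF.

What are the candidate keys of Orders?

Attributes B, D never appear on any right-hand side, so every candidate key must contain {B, D}.
{B, D}⁺ = {A, B, C, D, E, F}, which is all of the schema, so {B, D} is the only candidate key.

{B, D}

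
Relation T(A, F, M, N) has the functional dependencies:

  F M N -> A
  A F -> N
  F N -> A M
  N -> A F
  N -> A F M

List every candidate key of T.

N; AF

{N}⁺: N→AF adds A, F; N→AFM adds M → {A, F, M, N}.
{A, F}⁺: AF→N adds N; FN→AM adds M → {A, F, M, N}.
Any other superkey contains one of these as a subset, so there are no further candidate keys.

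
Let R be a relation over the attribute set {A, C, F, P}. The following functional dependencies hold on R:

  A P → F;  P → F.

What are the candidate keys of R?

Attributes A, C, P never appear on any right-hand side, so every candidate key must contain {A, C, P}.
{A, C, P}⁺ = {A, C, F, P}, which is all of the schema, so {A, C, P} is the only candidate key.

(A, C, P)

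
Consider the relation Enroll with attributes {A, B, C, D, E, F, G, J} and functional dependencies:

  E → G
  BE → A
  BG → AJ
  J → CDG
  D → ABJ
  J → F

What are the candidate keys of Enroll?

Attribute E never appears on the right-hand side of any dependency, so E must belong to every candidate key.
{E}⁺ = {E, G}, which is not all of the schema, so we must add further attributes.
{B, E}⁺: E→G adds G; BE→A adds A; BG→AJ adds J; J→CDG adds C, D; J→F adds F → {A, B, C, D, E, F, G, J}.
{D, E}⁺: E→G adds G; D→ABJ adds A, B, J; J→F adds F; J→CDG adds C → {A, B, C, D, E, F, G, J}.
{E, J}⁺: E→G adds G; J→CDG adds C, D; D→ABJ adds A, B; J→F adds F → {A, B, C, D, E, F, G, J}.
Any other superkey contains one of these as a subset, so there are no further candidate keys.

BE, DE, EJ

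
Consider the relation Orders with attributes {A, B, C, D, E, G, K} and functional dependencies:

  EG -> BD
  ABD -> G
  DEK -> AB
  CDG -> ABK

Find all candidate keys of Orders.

Attributes C, E never appear on any right-hand side, so every candidate key must contain {C, E}.
{C, E}⁺ = {C, E}, which is not all of the schema, so we must add further attributes.
{C, E, G}⁺: EG→BD adds B, D; CDG→ABK adds A, K → {A, B, C, D, E, G, K}. Minimal: {E, G}⁺ = {B, D, E, G}; {C, G}⁺ = {C, G}; {C, E}⁺ = {C, E} — none reach the full schema.
{C, D, E, K}⁺: DEK→AB adds A, B; ABD→G adds G → {A, B, C, D, E, G, K}. Minimal: {D, E, K}⁺ = {A, B, D, E, G, K}; {C, E, K}⁺ = {C, E, K}; {C, D, K}⁺ = {C, D, K}; … — none reach the full schema.
{A, B, C, D, E}⁺: ABD→G adds G; CDG→ABK adds K → {A, B, C, D, E, G, K}. Minimal: {B, C, D, E}⁺ = {B, C, D, E}; {A, C, D, E}⁺ = {A, C, D, E}; {A, B, D, E}⁺ = {A, B, D, E, G}; … — none reach the full schema.
Any other superkey contains one of these as a subset, so there are no further candidate keys.

{C, E, G}, {C, D, E, K}, {A, B, C, D, E}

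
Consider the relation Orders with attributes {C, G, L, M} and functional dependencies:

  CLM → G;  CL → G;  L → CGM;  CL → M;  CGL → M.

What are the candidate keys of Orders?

L

Attribute L never appears on the right-hand side of any dependency, so L must belong to every candidate key.
{L}⁺ = {C, G, L, M}, which is all of the schema, so {L} is the only candidate key.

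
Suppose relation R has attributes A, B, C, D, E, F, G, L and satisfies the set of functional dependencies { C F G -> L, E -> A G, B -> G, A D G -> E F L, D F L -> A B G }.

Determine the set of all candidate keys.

Attributes C, D never appear on any right-hand side, so every candidate key must contain {C, D}.
{C, D}⁺ = {C, D}, which is not all of the schema, so we must add further attributes.
{C, D, E}⁺: E→AG adds A, G; ADG→EFL adds F, L; DFL→ABG adds B → {A, B, C, D, E, F, G, L}. Minimal: {D, E}⁺ = {A, B, D, E, F, G, L}; {C, E}⁺ = {A, C, E, G}; {C, D}⁺ = {C, D} — none reach the full schema.
{A, B, C, D}⁺: B→G adds G; ADG→EFL adds E, F, L → {A, B, C, D, E, F, G, L}. Minimal: {B, C, D}⁺ = {B, C, D, G}; {A, C, D}⁺ = {A, C, D}; {A, B, D}⁺ = {A, B, D, E, F, G, L}; … — none reach the full schema.
{A, C, D, G}⁺: ADG→EFL adds E, F, L; DFL→ABG adds B → {A, B, C, D, E, F, G, L}. Minimal: {C, D, G}⁺ = {C, D, G}; {A, D, G}⁺ = {A, B, D, E, F, G, L}; {A, C, G}⁺ = {A, C, G}; … — none reach the full schema.
{B, C, D, F}⁺: B→G adds G; CFG→L adds L; DFL→ABG adds A; ADG→EFL adds E → {A, B, C, D, E, F, G, L}. Minimal: {C, D, F}⁺ = {C, D, F}; {B, D, F}⁺ = {B, D, F, G}; {B, C, F}⁺ = {B, C, F, G, L}; … — none reach the full schema.
{C, D, F, G}⁺: CFG→L adds L; DFL→ABG adds A, B; ADG→EFL adds E → {A, B, C, D, E, F, G, L}. Minimal: {D, F, G}⁺ = {D, F, G}; {C, F, G}⁺ = {C, F, G, L}; {C, D, G}⁺ = {C, D, G}; … — none reach the full schema.
{C, D, F, L}⁺: DFL→ABG adds A, B, G; ADG→EFL adds E → {A, B, C, D, E, F, G, L}. Minimal: {D, F, L}⁺ = {A, B, D, E, F, G, L}; {C, F, L}⁺ = {C, F, L}; {C, D, L}⁺ = {C, D, L}; … — none reach the full schema.
Any other superkey contains one of these as a subset, so there are no further candidate keys.

CDE, ABCD, ACDG, BCDF, CDFG, CDFL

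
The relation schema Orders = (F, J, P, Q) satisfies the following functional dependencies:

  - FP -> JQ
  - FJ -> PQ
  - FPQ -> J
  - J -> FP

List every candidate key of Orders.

{J}⁺: J→FP adds F, P; FP→JQ adds Q → {F, J, P, Q}.
{F, P}⁺: FP→JQ adds J, Q → {F, J, P, Q}. Minimal: {P}⁺ = {P}; {F}⁺ = {F} — none reach the full schema.
Any other superkey contains one of these as a subset, so there are no further candidate keys.

{J}; {F, P}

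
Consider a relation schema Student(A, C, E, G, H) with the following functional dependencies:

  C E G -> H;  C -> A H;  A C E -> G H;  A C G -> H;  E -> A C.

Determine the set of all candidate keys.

{E}

Attribute E never appears on the right-hand side of any dependency, so E must belong to every candidate key.
{E}⁺ = {A, C, E, G, H}, which is all of the schema, so {E} is the only candidate key.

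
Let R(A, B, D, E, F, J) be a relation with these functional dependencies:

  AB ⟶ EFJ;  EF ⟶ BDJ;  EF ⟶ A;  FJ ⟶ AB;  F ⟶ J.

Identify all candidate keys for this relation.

(F); (A, B)

{F}⁺: F→J adds J; FJ→AB adds A, B; AB→EFJ adds E; EF→BDJ adds D → {A, B, D, E, F, J}.
{A, B}⁺: AB→EFJ adds E, F, J; EF→BDJ adds D → {A, B, D, E, F, J}. Minimal: {B}⁺ = {B}; {A}⁺ = {A} — none reach the full schema.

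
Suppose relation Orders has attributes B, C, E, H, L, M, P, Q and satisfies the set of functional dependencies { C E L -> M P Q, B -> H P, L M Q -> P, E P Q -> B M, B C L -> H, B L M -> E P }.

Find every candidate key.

{C, E, L}, {B, C, L, M}

Attributes C, L never appear on any right-hand side, so every candidate key must contain {C, L}.
{C, L}⁺ = {C, L}, which is not all of the schema, so we must add further attributes.
{C, E, L}⁺: CEL→MPQ adds M, P, Q; EPQ→BM adds B; BCL→H adds H → {B, C, E, H, L, M, P, Q}. Minimal: {E, L}⁺ = {E, L}; {C, L}⁺ = {C, L}; {C, E}⁺ = {C, E} — none reach the full schema.
{B, C, L, M}⁺: B→HP adds H, P; BLM→EP adds E; CEL→MPQ adds Q → {B, C, E, H, L, M, P, Q}. Minimal: {C, L, M}⁺ = {C, L, M}; {B, L, M}⁺ = {B, E, H, L, M, P}; {B, C, M}⁺ = {B, C, H, M, P}; … — none reach the full schema.
Any other superkey contains one of these as a subset, so there are no further candidate keys.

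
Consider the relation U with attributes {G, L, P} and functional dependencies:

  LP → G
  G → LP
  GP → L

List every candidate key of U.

{G}⁺: G→LP adds L, P → {G, L, P}.
{L, P}⁺: LP→G adds G → {G, L, P}. Minimal: {P}⁺ = {P}; {L}⁺ = {L} — none reach the full schema.

G, LP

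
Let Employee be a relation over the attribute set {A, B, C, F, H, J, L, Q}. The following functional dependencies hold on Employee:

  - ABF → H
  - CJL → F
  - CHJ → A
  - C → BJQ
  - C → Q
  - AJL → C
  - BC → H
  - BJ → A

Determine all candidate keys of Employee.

{C, L}; {A, J, L}; {B, J, L}

{C, L}⁺: C→BJQ adds B, J, Q; BC→H adds H; BJ→A adds A; CJL→F adds F → {A, B, C, F, H, J, L, Q}.
{A, J, L}⁺: AJL→C adds C; CJL→F adds F; C→BJQ adds B, Q; BC→H adds H → {A, B, C, F, H, J, L, Q}.
{B, J, L}⁺: BJ→A adds A; AJL→C adds C; BC→H adds H; CJL→F adds F; C→BJQ adds Q → {A, B, C, F, H, J, L, Q}.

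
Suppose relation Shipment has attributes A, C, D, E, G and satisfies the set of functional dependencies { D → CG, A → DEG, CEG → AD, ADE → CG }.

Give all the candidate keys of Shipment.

A; DE; CEG

{A}⁺: A→DEG adds D, E, G; ADE→CG adds C → {A, C, D, E, G}.
{D, E}⁺: D→CG adds C, G; CEG→AD adds A → {A, C, D, E, G}.
{C, E, G}⁺: CEG→AD adds A, D → {A, C, D, E, G}.
Any other superkey contains one of these as a subset, so there are no further candidate keys.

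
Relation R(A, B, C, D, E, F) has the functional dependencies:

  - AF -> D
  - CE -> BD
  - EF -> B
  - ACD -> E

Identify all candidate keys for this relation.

{A, C, F}

Attributes A, C, F never appear on any right-hand side, so every candidate key must contain {A, C, F}.
{A, C, F}⁺ = {A, B, C, D, E, F}, which is all of the schema, so {A, C, F} is the only candidate key.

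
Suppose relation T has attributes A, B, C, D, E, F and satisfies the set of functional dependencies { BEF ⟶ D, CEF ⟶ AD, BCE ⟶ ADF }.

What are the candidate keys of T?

Attributes B, C, E never appear on any right-hand side, so every candidate key must contain {B, C, E}.
{B, C, E}⁺ = {A, B, C, D, E, F}, which is all of the schema, so {B, C, E} is the only candidate key.

(B, C, E)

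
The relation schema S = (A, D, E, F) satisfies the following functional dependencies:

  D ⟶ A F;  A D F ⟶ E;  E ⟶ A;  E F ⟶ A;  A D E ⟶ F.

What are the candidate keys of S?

{D}

Attribute D never appears on the right-hand side of any dependency, so D must belong to every candidate key.
{D}⁺ = {A, D, E, F}, which is all of the schema, so {D} is the only candidate key.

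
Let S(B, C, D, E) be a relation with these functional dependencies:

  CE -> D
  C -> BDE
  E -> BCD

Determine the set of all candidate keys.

{C}⁺: C→BDE adds B, D, E → {B, C, D, E}.
{E}⁺: E→BCD adds B, C, D → {B, C, D, E}.
Any other superkey contains one of these as a subset, so there are no further candidate keys.

{C}; {E}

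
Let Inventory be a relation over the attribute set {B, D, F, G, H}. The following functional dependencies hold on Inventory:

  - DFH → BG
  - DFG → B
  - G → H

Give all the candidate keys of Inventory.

Attributes D, F never appear on any right-hand side, so every candidate key must contain {D, F}.
{D, F}⁺ = {D, F}, which is not all of the schema, so we must add further attributes.
{D, F, G}⁺: DFG→B adds B; G→H adds H → {B, D, F, G, H}. Minimal: {F, G}⁺ = {F, G, H}; {D, G}⁺ = {D, G, H}; {D, F}⁺ = {D, F} — none reach the full schema.
{D, F, H}⁺: DFH→BG adds B, G → {B, D, F, G, H}. Minimal: {F, H}⁺ = {F, H}; {D, H}⁺ = {D, H}; {D, F}⁺ = {D, F} — none reach the full schema.
Any other superkey contains one of these as a subset, so there are no further candidate keys.

{D, F, G}, {D, F, H}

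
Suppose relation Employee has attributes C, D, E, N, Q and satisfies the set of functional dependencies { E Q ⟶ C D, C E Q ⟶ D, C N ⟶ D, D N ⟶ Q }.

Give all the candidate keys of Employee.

Attributes E, N never appear on any right-hand side, so every candidate key must contain {E, N}.
{E, N}⁺ = {E, N}, which is not all of the schema, so we must add further attributes.
{C, E, N}⁺: CN→D adds D; DN→Q adds Q → {C, D, E, N, Q}.
{D, E, N}⁺: DN→Q adds Q; EQ→CD adds C → {C, D, E, N, Q}.
{E, N, Q}⁺: EQ→CD adds C, D → {C, D, E, N, Q}.
Any other superkey contains one of these as a subset, so there are no further candidate keys.

{C, E, N}, {D, E, N}, {E, N, Q}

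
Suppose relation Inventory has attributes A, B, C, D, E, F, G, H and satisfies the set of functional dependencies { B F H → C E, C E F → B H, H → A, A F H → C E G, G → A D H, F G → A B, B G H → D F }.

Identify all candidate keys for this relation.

{B, G}⁺: G→ADH adds A, D, H; BGH→DF adds F; BFH→CE adds C, E → {A, B, C, D, E, F, G, H}. Minimal: {G}⁺ = {A, D, G, H}; {B}⁺ = {B} — none reach the full schema.
{F, G}⁺: G→ADH adds A, D, H; FG→AB adds B; BFH→CE adds C, E → {A, B, C, D, E, F, G, H}. Minimal: {G}⁺ = {A, D, G, H}; {F}⁺ = {F} — none reach the full schema.
{F, H}⁺: H→A adds A; AFH→CEG adds C, E, G; G→ADH adds D; FG→AB adds B → {A, B, C, D, E, F, G, H}. Minimal: {H}⁺ = {A, H}; {F}⁺ = {F} — none reach the full schema.
{C, E, F}⁺: CEF→BH adds B, H; H→A adds A; AFH→CEG adds G; G→ADH adds D → {A, B, C, D, E, F, G, H}. Minimal: {E, F}⁺ = {E, F}; {C, F}⁺ = {C, F}; {C, E}⁺ = {C, E} — none reach the full schema.

{B, G}, {F, G}, {F, H}, {C, E, F}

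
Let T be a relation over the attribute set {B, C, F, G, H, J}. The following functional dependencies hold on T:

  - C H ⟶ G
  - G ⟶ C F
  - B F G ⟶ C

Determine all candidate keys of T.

Attributes B, H, J never appear on any right-hand side, so every candidate key must contain {B, H, J}.
{B, H, J}⁺ = {B, H, J}, which is not all of the schema, so we must add further attributes.
{B, C, H, J}⁺: CH→G adds G; G→CF adds F → {B, C, F, G, H, J}.
{B, G, H, J}⁺: G→CF adds C, F → {B, C, F, G, H, J}.
Any other superkey contains one of these as a subset, so there are no further candidate keys.

BCHJ; BGHJ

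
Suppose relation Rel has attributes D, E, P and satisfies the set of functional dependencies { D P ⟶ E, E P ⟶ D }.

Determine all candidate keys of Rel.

Attribute P never appears on the right-hand side of any dependency, so P must belong to every candidate key.
{P}⁺ = {P}, which is not all of the schema, so we must add further attributes.
{D, P}⁺: DP→E adds E → {D, E, P}. Minimal: {P}⁺ = {P}; {D}⁺ = {D} — none reach the full schema.
{E, P}⁺: EP→D adds D → {D, E, P}. Minimal: {P}⁺ = {P}; {E}⁺ = {E} — none reach the full schema.

{D, P}, {E, P}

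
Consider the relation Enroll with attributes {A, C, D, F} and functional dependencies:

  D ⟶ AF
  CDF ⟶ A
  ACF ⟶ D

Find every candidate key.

{C, D}, {A, C, F}

{C, D}⁺: D→AF adds A, F → {A, C, D, F}.
{A, C, F}⁺: ACF→D adds D → {A, C, D, F}.
Any other superkey contains one of these as a subset, so there are no further candidate keys.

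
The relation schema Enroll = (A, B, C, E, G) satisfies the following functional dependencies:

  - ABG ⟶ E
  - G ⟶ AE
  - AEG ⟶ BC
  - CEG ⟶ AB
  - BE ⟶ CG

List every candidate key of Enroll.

{G}⁺: G→AE adds A, E; AEG→BC adds B, C → {A, B, C, E, G}.
{B, E}⁺: BE→CG adds C, G; G→AE adds A → {A, B, C, E, G}.

{G}, {B, E}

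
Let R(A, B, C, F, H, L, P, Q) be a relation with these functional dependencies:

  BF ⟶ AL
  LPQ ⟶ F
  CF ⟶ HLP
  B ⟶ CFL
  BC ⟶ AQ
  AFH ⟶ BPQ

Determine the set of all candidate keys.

{B}; {A, C, F}; {A, F, H}; {A, C, L, P, Q}; {A, H, L, P, Q}

{B}⁺: B→CFL adds C, F, L; BC→AQ adds A, Q; CF→HLP adds H, P → {A, B, C, F, H, L, P, Q}.
{A, C, F}⁺: CF→HLP adds H, L, P; AFH→BPQ adds B, Q → {A, B, C, F, H, L, P, Q}. Minimal: {C, F}⁺ = {C, F, H, L, P}; {A, F}⁺ = {A, F}; {A, C}⁺ = {A, C} — none reach the full schema.
{A, F, H}⁺: AFH→BPQ adds B, P, Q; BF→AL adds L; B→CFL adds C → {A, B, C, F, H, L, P, Q}. Minimal: {F, H}⁺ = {F, H}; {A, H}⁺ = {A, H}; {A, F}⁺ = {A, F} — none reach the full schema.
{A, C, L, P, Q}⁺: LPQ→F adds F; CF→HLP adds H; AFH→BPQ adds B → {A, B, C, F, H, L, P, Q}. Minimal: {C, L, P, Q}⁺ = {C, F, H, L, P, Q}; {A, L, P, Q}⁺ = {A, F, L, P, Q}; {A, C, P, Q}⁺ = {A, C, P, Q}; … — none reach the full schema.
{A, H, L, P, Q}⁺: LPQ→F adds F; AFH→BPQ adds B; B→CFL adds C → {A, B, C, F, H, L, P, Q}. Minimal: {H, L, P, Q}⁺ = {F, H, L, P, Q}; {A, L, P, Q}⁺ = {A, F, L, P, Q}; {A, H, P, Q}⁺ = {A, H, P, Q}; … — none reach the full schema.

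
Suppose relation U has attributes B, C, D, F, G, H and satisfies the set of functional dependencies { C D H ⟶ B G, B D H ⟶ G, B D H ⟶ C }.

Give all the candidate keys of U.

Attributes D, F, H never appear on any right-hand side, so every candidate key must contain {D, F, H}.
{D, F, H}⁺ = {D, F, H}, which is not all of the schema, so we must add further attributes.
{B, D, F, H}⁺: BDH→G adds G; BDH→C adds C → {B, C, D, F, G, H}. Minimal: {D, F, H}⁺ = {D, F, H}; {B, F, H}⁺ = {B, F, H}; {B, D, H}⁺ = {B, C, D, G, H}; … — none reach the full schema.
{C, D, F, H}⁺: CDH→BG adds B, G → {B, C, D, F, G, H}. Minimal: {D, F, H}⁺ = {D, F, H}; {C, F, H}⁺ = {C, F, H}; {C, D, H}⁺ = {B, C, D, G, H}; … — none reach the full schema.
Any other superkey contains one of these as a subset, so there are no further candidate keys.

{B, D, F, H}, {C, D, F, H}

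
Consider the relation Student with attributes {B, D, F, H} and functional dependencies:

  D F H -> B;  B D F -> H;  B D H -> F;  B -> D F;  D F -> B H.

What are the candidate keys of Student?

{B}; {D, F}

{B}⁺: B→DF adds D, F; DF→BH adds H → {B, D, F, H}.
{D, F}⁺: DF→BH adds B, H → {B, D, F, H}. Minimal: {F}⁺ = {F}; {D}⁺ = {D} — none reach the full schema.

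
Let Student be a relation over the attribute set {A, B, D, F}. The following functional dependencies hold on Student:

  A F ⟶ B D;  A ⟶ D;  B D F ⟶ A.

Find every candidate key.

AF, BDF

Attribute F never appears on the right-hand side of any dependency, so F must belong to every candidate key.
{F}⁺ = {F}, which is not all of the schema, so we must add further attributes.
{A, F}⁺: AF→BD adds B, D → {A, B, D, F}. Minimal: {F}⁺ = {F}; {A}⁺ = {A, D} — none reach the full schema.
{B, D, F}⁺: BDF→A adds A → {A, B, D, F}. Minimal: {D, F}⁺ = {D, F}; {B, F}⁺ = {B, F}; {B, D}⁺ = {B, D} — none reach the full schema.
Any other superkey contains one of these as a subset, so there are no further candidate keys.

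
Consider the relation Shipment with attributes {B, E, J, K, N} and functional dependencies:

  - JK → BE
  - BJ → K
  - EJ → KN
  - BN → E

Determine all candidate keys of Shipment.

{B, J}, {E, J}, {J, K}

{B, J}⁺: BJ→K adds K; JK→BE adds E; EJ→KN adds N → {B, E, J, K, N}.
{E, J}⁺: EJ→KN adds K, N; JK→BE adds B → {B, E, J, K, N}.
{J, K}⁺: JK→BE adds B, E; EJ→KN adds N → {B, E, J, K, N}.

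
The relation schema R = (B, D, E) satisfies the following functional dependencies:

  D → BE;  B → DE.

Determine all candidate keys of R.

(B), (D)

{B}⁺: B→DE adds D, E → {B, D, E}.
{D}⁺: D→BE adds B, E → {B, D, E}.
Any other superkey contains one of these as a subset, so there are no further candidate keys.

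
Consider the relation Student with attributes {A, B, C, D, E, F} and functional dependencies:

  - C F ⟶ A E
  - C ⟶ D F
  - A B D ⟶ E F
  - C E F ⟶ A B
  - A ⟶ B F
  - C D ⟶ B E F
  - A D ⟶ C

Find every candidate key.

(C), (A, D)

{C}⁺: C→DF adds D, F; CD→BEF adds B, E; CF→AE adds A → {A, B, C, D, E, F}.
{A, D}⁺: A→BF adds B, F; AD→C adds C; CF→AE adds E → {A, B, C, D, E, F}.
Any other superkey contains one of these as a subset, so there are no further candidate keys.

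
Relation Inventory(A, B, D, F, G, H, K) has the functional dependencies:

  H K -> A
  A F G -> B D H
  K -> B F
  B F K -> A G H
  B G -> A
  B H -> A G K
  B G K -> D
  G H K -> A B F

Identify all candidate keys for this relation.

{K}, {B, H}, {A, F, G}, {B, F, G}

{K}⁺: K→BF adds B, F; BFK→AGH adds A, G, H; BGK→D adds D → {A, B, D, F, G, H, K}.
{B, H}⁺: BH→AGK adds A, G, K; BGK→D adds D; GHK→ABF adds F → {A, B, D, F, G, H, K}. Minimal: {H}⁺ = {H}; {B}⁺ = {B} — none reach the full schema.
{A, F, G}⁺: AFG→BDH adds B, D, H; BH→AGK adds K → {A, B, D, F, G, H, K}. Minimal: {F, G}⁺ = {F, G}; {A, G}⁺ = {A, G}; {A, F}⁺ = {A, F} — none reach the full schema.
{B, F, G}⁺: BG→A adds A; AFG→BDH adds D, H; BH→AGK adds K → {A, B, D, F, G, H, K}. Minimal: {F, G}⁺ = {F, G}; {B, G}⁺ = {A, B, G}; {B, F}⁺ = {B, F} — none reach the full schema.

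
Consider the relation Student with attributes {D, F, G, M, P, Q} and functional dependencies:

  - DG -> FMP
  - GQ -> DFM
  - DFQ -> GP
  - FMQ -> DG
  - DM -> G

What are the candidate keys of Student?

{G, Q}, {D, F, Q}, {D, M, Q}, {F, M, Q}

Attribute Q never appears on the right-hand side of any dependency, so Q must belong to every candidate key.
{Q}⁺ = {Q}, which is not all of the schema, so we must add further attributes.
{G, Q}⁺: GQ→DFM adds D, F, M; DFQ→GP adds P → {D, F, G, M, P, Q}. Minimal: {Q}⁺ = {Q}; {G}⁺ = {G} — none reach the full schema.
{D, F, Q}⁺: DFQ→GP adds G, P; DG→FMP adds M → {D, F, G, M, P, Q}. Minimal: {F, Q}⁺ = {F, Q}; {D, Q}⁺ = {D, Q}; {D, F}⁺ = {D, F} — none reach the full schema.
{D, M, Q}⁺: DM→G adds G; DG→FMP adds F, P → {D, F, G, M, P, Q}. Minimal: {M, Q}⁺ = {M, Q}; {D, Q}⁺ = {D, Q}; {D, M}⁺ = {D, F, G, M, P} — none reach the full schema.
{F, M, Q}⁺: FMQ→DG adds D, G; DG→FMP adds P → {D, F, G, M, P, Q}. Minimal: {M, Q}⁺ = {M, Q}; {F, Q}⁺ = {F, Q}; {F, M}⁺ = {F, M} — none reach the full schema.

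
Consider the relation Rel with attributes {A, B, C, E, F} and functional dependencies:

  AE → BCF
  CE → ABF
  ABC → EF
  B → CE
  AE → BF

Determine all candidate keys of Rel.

{B}⁺: B→CE adds C, E; CE→ABF adds A, F → {A, B, C, E, F}.
{A, E}⁺: AE→BCF adds B, C, F → {A, B, C, E, F}. Minimal: {E}⁺ = {E}; {A}⁺ = {A} — none reach the full schema.
{C, E}⁺: CE→ABF adds A, B, F → {A, B, C, E, F}. Minimal: {E}⁺ = {E}; {C}⁺ = {C} — none reach the full schema.
Any other superkey contains one of these as a subset, so there are no further candidate keys.

B; AE; CE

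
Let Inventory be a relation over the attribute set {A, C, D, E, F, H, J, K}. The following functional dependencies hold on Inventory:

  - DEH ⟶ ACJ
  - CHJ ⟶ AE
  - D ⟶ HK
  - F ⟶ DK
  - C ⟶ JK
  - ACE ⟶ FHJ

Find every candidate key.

{C, D}, {C, F}, {C, H}, {D, E}, {E, F}, {A, C, E}

{C, D}⁺: D→HK adds H, K; C→JK adds J; CHJ→AE adds A, E; ACE→FHJ adds F → {A, C, D, E, F, H, J, K}. Minimal: {D}⁺ = {D, H, K}; {C}⁺ = {C, J, K} — none reach the full schema.
{C, F}⁺: F→DK adds D, K; C→JK adds J; D→HK adds H; CHJ→AE adds A, E → {A, C, D, E, F, H, J, K}. Minimal: {F}⁺ = {D, F, H, K}; {C}⁺ = {C, J, K} — none reach the full schema.
{C, H}⁺: C→JK adds J, K; CHJ→AE adds A, E; ACE→FHJ adds F; F→DK adds D → {A, C, D, E, F, H, J, K}. Minimal: {H}⁺ = {H}; {C}⁺ = {C, J, K} — none reach the full schema.
{D, E}⁺: D→HK adds H, K; DEH→ACJ adds A, C, J; ACE→FHJ adds F → {A, C, D, E, F, H, J, K}. Minimal: {E}⁺ = {E}; {D}⁺ = {D, H, K} — none reach the full schema.
{E, F}⁺: F→DK adds D, K; D→HK adds H; DEH→ACJ adds A, C, J → {A, C, D, E, F, H, J, K}. Minimal: {F}⁺ = {D, F, H, K}; {E}⁺ = {E} — none reach the full schema.
{A, C, E}⁺: C→JK adds J, K; ACE→FHJ adds F, H; F→DK adds D → {A, C, D, E, F, H, J, K}. Minimal: {C, E}⁺ = {C, E, J, K}; {A, E}⁺ = {A, E}; {A, C}⁺ = {A, C, J, K} — none reach the full schema.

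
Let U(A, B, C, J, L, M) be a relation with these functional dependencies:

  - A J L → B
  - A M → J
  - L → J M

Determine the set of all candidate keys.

ACL

Attributes A, C, L never appear on any right-hand side, so every candidate key must contain {A, C, L}.
{A, C, L}⁺ = {A, B, C, J, L, M}, which is all of the schema, so {A, C, L} is the only candidate key.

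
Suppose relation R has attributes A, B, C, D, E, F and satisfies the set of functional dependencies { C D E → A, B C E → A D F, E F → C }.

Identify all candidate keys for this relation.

Attributes B, E never appear on any right-hand side, so every candidate key must contain {B, E}.
{B, E}⁺ = {B, E}, which is not all of the schema, so we must add further attributes.
{B, C, E}⁺: BCE→ADF adds A, D, F → {A, B, C, D, E, F}. Minimal: {C, E}⁺ = {C, E}; {B, E}⁺ = {B, E}; {B, C}⁺ = {B, C} — none reach the full schema.
{B, E, F}⁺: EF→C adds C; BCE→ADF adds A, D → {A, B, C, D, E, F}. Minimal: {E, F}⁺ = {C, E, F}; {B, F}⁺ = {B, F}; {B, E}⁺ = {B, E} — none reach the full schema.
Any other superkey contains one of these as a subset, so there are no further candidate keys.

{B, C, E}; {B, E, F}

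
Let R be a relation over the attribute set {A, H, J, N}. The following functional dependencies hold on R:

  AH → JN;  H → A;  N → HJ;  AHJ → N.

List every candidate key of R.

{H}⁺: H→A adds A; AH→JN adds J, N → {A, H, J, N}.
{N}⁺: N→HJ adds H, J; H→A adds A → {A, H, J, N}.

{H}, {N}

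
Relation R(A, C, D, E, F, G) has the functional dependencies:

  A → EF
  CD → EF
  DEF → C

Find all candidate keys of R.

{A, D, G}

Attributes A, D, G never appear on any right-hand side, so every candidate key must contain {A, D, G}.
{A, D, G}⁺ = {A, C, D, E, F, G}, which is all of the schema, so {A, D, G} is the only candidate key.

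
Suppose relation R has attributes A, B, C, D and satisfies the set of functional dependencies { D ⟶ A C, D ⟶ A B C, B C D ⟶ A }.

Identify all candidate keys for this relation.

{D}⁺: D→AC adds A, C; D→ABC adds B → {A, B, C, D}.

(D)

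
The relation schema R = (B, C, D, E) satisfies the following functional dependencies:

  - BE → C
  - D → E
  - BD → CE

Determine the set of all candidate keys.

Attributes B, D never appear on any right-hand side, so every candidate key must contain {B, D}.
{B, D}⁺ = {B, C, D, E}, which is all of the schema, so {B, D} is the only candidate key.

{B, D}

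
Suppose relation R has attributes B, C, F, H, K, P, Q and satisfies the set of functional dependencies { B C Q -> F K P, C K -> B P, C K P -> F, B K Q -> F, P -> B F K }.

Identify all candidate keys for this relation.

{B, C, H, Q}; {C, H, K, Q}; {C, H, P, Q}

Attributes C, H, Q never appear on any right-hand side, so every candidate key must contain {C, H, Q}.
{C, H, Q}⁺ = {C, H, Q}, which is not all of the schema, so we must add further attributes.
{B, C, H, Q}⁺: BCQ→FKP adds F, K, P → {B, C, F, H, K, P, Q}. Minimal: {C, H, Q}⁺ = {C, H, Q}; {B, H, Q}⁺ = {B, H, Q}; {B, C, Q}⁺ = {B, C, F, K, P, Q}; … — none reach the full schema.
{C, H, K, Q}⁺: CK→BP adds B, P; CKP→F adds F → {B, C, F, H, K, P, Q}. Minimal: {H, K, Q}⁺ = {H, K, Q}; {C, K, Q}⁺ = {B, C, F, K, P, Q}; {C, H, Q}⁺ = {C, H, Q}; … — none reach the full schema.
{C, H, P, Q}⁺: P→BFK adds B, F, K → {B, C, F, H, K, P, Q}. Minimal: {H, P, Q}⁺ = {B, F, H, K, P, Q}; {C, P, Q}⁺ = {B, C, F, K, P, Q}; {C, H, Q}⁺ = {C, H, Q}; … — none reach the full schema.
Any other superkey contains one of these as a subset, so there are no further candidate keys.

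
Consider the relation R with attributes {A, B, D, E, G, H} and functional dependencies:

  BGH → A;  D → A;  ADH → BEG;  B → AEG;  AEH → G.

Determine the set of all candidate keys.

Attributes D, H never appear on any right-hand side, so every candidate key must contain {D, H}.
{D, H}⁺ = {A, B, D, E, G, H}, which is all of the schema, so {D, H} is the only candidate key.

(D, H)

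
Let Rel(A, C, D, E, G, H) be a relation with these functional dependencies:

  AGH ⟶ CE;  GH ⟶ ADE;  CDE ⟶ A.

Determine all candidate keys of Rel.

Attributes G, H never appear on any right-hand side, so every candidate key must contain {G, H}.
{G, H}⁺ = {A, C, D, E, G, H}, which is all of the schema, so {G, H} is the only candidate key.

(G, H)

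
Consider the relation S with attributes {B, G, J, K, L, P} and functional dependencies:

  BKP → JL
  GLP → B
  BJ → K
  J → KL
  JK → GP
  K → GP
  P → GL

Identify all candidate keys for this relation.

{J}⁺: J→KL adds K, L; JK→GP adds G, P; GLP→B adds B → {B, G, J, K, L, P}.
{K}⁺: K→GP adds G, P; P→GL adds L; GLP→B adds B; BKP→JL adds J → {B, G, J, K, L, P}.
Any other superkey contains one of these as a subset, so there are no further candidate keys.

(J), (K)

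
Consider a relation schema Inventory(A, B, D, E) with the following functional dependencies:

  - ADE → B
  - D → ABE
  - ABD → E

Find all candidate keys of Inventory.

{D}

Attribute D never appears on the right-hand side of any dependency, so D must belong to every candidate key.
{D}⁺ = {A, B, D, E}, which is all of the schema, so {D} is the only candidate key.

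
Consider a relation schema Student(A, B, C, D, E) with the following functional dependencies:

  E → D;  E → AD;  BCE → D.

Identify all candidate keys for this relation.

Attributes B, C, E never appear on any right-hand side, so every candidate key must contain {B, C, E}.
{B, C, E}⁺ = {A, B, C, D, E}, which is all of the schema, so {B, C, E} is the only candidate key.

{B, C, E}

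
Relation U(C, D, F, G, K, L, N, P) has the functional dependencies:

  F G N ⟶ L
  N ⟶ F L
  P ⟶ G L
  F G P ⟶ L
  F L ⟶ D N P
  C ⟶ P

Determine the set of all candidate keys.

{C, F, K}; {C, K, N}

{C, F, K}⁺: C→P adds P; P→GL adds G, L; FL→DNP adds D, N → {C, D, F, G, K, L, N, P}. Minimal: {F, K}⁺ = {F, K}; {C, K}⁺ = {C, G, K, L, P}; {C, F}⁺ = {C, D, F, G, L, N, P} — none reach the full schema.
{C, K, N}⁺: N→FL adds F, L; FL→DNP adds D, P; P→GL adds G → {C, D, F, G, K, L, N, P}. Minimal: {K, N}⁺ = {D, F, G, K, L, N, P}; {C, N}⁺ = {C, D, F, G, L, N, P}; {C, K}⁺ = {C, G, K, L, P} — none reach the full schema.
Any other superkey contains one of these as a subset, so there are no further candidate keys.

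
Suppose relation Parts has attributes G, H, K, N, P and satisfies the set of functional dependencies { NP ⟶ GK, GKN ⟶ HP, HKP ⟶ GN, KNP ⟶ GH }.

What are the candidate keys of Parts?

{N, P}, {G, K, N}, {H, K, P}

{N, P}⁺: NP→GK adds G, K; GKN→HP adds H → {G, H, K, N, P}.
{G, K, N}⁺: GKN→HP adds H, P → {G, H, K, N, P}.
{H, K, P}⁺: HKP→GN adds G, N → {G, H, K, N, P}.
Any other superkey contains one of these as a subset, so there are no further candidate keys.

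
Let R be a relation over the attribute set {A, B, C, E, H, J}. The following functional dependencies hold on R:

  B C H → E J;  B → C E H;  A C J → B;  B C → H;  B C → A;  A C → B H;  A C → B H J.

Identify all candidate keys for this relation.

{B}, {A, C}

{B}⁺: B→CEH adds C, E, H; BC→A adds A; AC→BHJ adds J → {A, B, C, E, H, J}.
{A, C}⁺: AC→BH adds B, H; AC→BHJ adds J; BCH→EJ adds E → {A, B, C, E, H, J}. Minimal: {C}⁺ = {C}; {A}⁺ = {A} — none reach the full schema.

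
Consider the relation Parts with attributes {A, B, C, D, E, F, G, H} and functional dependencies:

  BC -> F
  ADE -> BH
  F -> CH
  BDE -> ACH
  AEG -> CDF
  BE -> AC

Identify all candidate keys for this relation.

Attributes E, G never appear on any right-hand side, so every candidate key must contain {E, G}.
{E, G}⁺ = {E, G}, which is not all of the schema, so we must add further attributes.
{A, E, G}⁺: AEG→CDF adds C, D, F; ADE→BH adds B, H → {A, B, C, D, E, F, G, H}.
{B, E, G}⁺: BE→AC adds A, C; BC→F adds F; F→CH adds H; AEG→CDF adds D → {A, B, C, D, E, F, G, H}.

{A, E, G}, {B, E, G}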